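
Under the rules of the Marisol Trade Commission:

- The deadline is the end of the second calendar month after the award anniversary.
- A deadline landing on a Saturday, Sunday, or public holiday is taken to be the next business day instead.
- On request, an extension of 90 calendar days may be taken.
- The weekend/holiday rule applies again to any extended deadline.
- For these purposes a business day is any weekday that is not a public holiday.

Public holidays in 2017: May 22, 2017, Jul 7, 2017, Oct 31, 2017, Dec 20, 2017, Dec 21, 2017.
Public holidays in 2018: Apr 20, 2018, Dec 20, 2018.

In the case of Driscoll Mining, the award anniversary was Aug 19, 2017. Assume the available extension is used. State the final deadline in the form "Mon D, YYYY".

2 months after Aug 19, 2017 falls in October 2017; the last day of that month is Oct 31, 2017.
Because Oct 31, 2017 is a listed holiday, the deadline becomes Nov 1, 2017 (Wednesday).
The 90-calendar-day extension moves the deadline from Nov 1, 2017 to Jan 30, 2018.
Jan 30, 2018 falls on a Tuesday, which is a business day, so no adjustment is needed.
So the filing is due Jan 30, 2018.

Jan 30, 2018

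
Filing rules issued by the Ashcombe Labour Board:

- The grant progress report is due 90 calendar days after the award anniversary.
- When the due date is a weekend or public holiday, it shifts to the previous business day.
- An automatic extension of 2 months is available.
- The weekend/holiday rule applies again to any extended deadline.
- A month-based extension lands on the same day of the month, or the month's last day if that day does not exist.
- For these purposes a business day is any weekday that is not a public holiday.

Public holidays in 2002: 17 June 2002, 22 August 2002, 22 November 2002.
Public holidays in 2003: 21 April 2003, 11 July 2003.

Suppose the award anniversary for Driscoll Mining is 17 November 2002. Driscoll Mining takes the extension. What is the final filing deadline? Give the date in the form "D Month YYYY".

14 April 2003

90 calendar days after 17 November 2002 is 15 February 2003.
15 February 2003 is a Saturday, so it moves to the preceding business day, 14 February 2003 (Friday).
The 2 months extension carries 14 February 2003 to 14 April 2003.
14 April 2003 falls on a Monday, which is a business day, so no adjustment is needed.
So the filing is due 14 April 2003.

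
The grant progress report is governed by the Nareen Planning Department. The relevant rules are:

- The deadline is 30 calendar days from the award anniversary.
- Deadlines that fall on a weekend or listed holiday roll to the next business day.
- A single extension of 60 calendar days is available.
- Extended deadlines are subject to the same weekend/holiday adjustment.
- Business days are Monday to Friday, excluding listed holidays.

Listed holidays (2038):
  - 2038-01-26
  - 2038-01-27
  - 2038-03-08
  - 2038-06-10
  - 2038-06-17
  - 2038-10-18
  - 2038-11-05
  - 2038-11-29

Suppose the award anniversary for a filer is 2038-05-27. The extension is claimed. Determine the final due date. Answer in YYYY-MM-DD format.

Adding 30 calendar days to 2038-05-27 gives 2038-06-26.
Because 2038-06-26 is a Saturday, the deadline becomes 2038-06-28 (Monday).
Add the 60 calendar-day extension to 2038-06-28: 2038-08-27.
2038-08-27 falls on a Friday, which is a business day, so no adjustment is needed.
Deadline: 2038-08-27.

2038-08-27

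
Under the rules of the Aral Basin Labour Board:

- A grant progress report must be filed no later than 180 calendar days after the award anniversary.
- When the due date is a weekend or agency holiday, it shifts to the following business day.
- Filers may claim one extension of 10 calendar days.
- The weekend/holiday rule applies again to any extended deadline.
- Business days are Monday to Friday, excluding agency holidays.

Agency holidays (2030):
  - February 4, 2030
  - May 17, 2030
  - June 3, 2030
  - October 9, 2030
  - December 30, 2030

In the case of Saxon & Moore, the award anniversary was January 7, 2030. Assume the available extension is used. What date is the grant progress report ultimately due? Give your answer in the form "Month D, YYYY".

July 18, 2030

From January 7, 2030, 180 calendar days later is July 6, 2030.
July 6, 2030 falls on a Saturday. Rolling to the next business day gives July 8, 2030, a Monday.
Applying the 10-calendar-day extension: July 8, 2030 + 10 days = July 18, 2030.
July 18, 2030 (Thursday) is already a business day.
So the filing is due July 18, 2030.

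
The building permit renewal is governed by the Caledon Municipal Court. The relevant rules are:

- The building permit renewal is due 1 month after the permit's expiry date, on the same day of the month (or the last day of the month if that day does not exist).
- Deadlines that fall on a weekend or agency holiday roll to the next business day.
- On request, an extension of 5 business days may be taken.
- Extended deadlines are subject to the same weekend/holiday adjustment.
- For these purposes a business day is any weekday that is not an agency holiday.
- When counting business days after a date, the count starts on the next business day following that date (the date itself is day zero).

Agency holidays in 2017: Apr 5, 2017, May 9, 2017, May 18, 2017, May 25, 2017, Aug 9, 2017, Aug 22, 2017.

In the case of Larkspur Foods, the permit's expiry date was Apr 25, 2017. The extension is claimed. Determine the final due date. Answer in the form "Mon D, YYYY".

Jun 2, 2017

1 month after Apr 25, 2017, on the same day of the month, is May 25, 2017.
Because May 25, 2017 is a listed holiday, the deadline becomes May 26, 2017 (Friday).
The 5-business-day extension runs from May 26, 2017 to Jun 2, 2017.
Jun 2, 2017 falls on a Friday, which is a business day, so no adjustment is needed.
So the filing is due Jun 2, 2017.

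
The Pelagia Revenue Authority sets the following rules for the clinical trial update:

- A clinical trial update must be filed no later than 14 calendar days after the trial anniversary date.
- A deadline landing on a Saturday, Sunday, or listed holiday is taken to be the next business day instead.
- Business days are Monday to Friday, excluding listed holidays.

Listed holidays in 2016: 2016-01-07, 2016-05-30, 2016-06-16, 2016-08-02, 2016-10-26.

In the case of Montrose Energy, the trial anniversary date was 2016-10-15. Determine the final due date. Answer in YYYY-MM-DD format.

2016-10-31

From 2016-10-15, 14 calendar days later is 2016-10-29.
2016-10-29 is a Saturday, so it moves to the next business day, 2016-10-31 (Monday).
Deadline: 2016-10-31.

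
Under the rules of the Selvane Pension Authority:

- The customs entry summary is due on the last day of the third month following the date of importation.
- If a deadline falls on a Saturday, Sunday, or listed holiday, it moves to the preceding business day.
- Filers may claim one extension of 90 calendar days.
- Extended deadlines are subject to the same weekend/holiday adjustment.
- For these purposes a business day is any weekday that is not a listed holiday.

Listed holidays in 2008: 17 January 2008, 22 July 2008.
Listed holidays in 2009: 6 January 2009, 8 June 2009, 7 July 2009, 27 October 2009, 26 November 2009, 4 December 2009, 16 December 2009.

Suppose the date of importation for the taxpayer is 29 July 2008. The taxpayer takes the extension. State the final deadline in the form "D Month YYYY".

29 January 2009

3 months after 29 July 2008 falls in October 2008; the last day of that month is 31 October 2008.
31 October 2008 (Friday) is already a business day.
The 90-calendar-day extension moves the deadline from 31 October 2008 to 29 January 2009.
29 January 2009 falls on a Thursday, which is a business day, so no adjustment is needed.
Final deadline: 29 January 2009.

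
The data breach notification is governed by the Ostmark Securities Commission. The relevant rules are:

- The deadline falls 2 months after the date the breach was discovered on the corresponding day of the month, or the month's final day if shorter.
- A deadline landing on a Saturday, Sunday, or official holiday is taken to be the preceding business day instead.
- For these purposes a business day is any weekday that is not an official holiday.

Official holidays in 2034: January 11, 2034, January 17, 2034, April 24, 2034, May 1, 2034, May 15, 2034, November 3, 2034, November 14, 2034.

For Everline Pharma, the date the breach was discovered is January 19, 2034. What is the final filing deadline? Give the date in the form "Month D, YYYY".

2 months from January 19, 2034 is March 19, 2034.
Because March 19, 2034 is a Sunday, the deadline becomes March 17, 2034 (Friday).
So the filing is due March 17, 2034.

March 17, 2034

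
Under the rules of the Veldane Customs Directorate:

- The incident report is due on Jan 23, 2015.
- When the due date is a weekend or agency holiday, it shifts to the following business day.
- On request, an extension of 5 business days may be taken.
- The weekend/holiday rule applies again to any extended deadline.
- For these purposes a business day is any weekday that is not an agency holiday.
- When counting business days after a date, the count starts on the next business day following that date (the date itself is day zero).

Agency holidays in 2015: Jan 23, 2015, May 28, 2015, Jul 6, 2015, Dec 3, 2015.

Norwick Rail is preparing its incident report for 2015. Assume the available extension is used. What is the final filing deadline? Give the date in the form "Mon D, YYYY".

The stated deadline is Jan 23, 2015.
Jan 23, 2015 is a listed holiday; the next business day is Jan 26, 2015 (Monday).
Applying the 5-business-day extension: 5 business days after Jan 26, 2015 is Feb 2, 2015.
Feb 2, 2015 falls on a Monday, which is a business day, so no adjustment is needed.
Deadline: Feb 2, 2015.

Feb 2, 2015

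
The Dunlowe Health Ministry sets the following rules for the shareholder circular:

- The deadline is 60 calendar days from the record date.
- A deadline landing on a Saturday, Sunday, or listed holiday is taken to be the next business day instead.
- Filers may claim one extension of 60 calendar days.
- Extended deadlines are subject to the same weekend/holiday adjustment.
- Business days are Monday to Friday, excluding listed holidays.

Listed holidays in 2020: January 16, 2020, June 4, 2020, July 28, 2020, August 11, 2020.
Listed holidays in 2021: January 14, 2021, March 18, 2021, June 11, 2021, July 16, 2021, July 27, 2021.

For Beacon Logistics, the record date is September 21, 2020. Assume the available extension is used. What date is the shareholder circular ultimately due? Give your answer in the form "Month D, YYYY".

January 19, 2021

From September 21, 2020, 60 calendar days later is November 20, 2020.
November 20, 2020 is a Friday and not a listed holiday, so it stands.
Add the 60 calendar-day extension to November 20, 2020: January 19, 2021.
January 19, 2021 falls on a Tuesday, which is a business day, so no adjustment is needed.
The final due date is January 19, 2021.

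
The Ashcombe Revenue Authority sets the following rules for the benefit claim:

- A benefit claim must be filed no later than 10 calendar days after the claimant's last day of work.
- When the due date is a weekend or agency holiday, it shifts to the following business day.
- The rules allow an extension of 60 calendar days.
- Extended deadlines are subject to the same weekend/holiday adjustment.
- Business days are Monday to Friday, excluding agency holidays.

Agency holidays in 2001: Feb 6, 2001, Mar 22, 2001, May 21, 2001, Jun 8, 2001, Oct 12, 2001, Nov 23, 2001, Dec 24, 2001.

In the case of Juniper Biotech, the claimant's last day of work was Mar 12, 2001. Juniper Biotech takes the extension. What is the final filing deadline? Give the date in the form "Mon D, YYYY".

May 22, 2001

Trigger date Mar 12, 2001 + 10 calendar days = Mar 22, 2001.
Mar 22, 2001 is a listed holiday; the next business day is Mar 23, 2001 (Friday).
Applying the 60-calendar-day extension: Mar 23, 2001 + 60 days = May 22, 2001.
May 22, 2001 is a Tuesday and not a listed holiday, so it stands.
Deadline: May 22, 2001.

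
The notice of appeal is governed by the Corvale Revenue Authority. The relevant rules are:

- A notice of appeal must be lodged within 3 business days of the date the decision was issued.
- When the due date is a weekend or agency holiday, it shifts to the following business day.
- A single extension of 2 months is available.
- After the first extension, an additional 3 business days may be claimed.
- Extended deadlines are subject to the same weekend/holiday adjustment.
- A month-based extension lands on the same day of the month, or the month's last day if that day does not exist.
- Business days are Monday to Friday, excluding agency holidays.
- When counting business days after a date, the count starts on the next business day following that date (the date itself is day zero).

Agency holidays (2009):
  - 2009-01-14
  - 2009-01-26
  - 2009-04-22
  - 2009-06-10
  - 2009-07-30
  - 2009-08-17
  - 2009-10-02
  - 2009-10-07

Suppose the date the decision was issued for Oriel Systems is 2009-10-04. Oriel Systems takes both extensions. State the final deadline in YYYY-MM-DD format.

Starting the day after 2009-10-04 and counting 3 business days lands on 2009-10-08.
Since 2009-10-08 is a Thursday and not a holiday, the date is unchanged.
The 2 months extension carries 2009-10-08 to 2009-12-08.
2009-12-08 (Tuesday) is already a business day.
The 3-business-day extension runs from 2009-12-08 to 2009-12-11.
2009-12-11 falls on a Friday, which is a business day, so no adjustment is needed.
Deadline: 2009-12-11.

2009-12-11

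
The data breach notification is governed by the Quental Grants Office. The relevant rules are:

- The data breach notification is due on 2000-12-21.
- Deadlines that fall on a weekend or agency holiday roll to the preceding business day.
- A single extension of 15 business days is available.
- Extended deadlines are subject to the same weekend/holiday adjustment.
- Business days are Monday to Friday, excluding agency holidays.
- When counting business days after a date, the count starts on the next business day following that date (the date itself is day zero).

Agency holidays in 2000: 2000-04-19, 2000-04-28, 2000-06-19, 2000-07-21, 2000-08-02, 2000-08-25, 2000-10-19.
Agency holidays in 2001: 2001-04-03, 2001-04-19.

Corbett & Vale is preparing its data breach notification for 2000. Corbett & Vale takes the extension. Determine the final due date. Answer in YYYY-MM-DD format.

2001-01-11

Start from the fixed due date, 2000-12-21.
2000-12-21 falls on a Thursday, which is a business day, so no adjustment is needed.
Counting 15 further business days from 2000-12-21 reaches 2001-01-11.
Since 2001-01-11 is a Thursday and not a holiday, the date is unchanged.
So the filing is due 2001-01-11.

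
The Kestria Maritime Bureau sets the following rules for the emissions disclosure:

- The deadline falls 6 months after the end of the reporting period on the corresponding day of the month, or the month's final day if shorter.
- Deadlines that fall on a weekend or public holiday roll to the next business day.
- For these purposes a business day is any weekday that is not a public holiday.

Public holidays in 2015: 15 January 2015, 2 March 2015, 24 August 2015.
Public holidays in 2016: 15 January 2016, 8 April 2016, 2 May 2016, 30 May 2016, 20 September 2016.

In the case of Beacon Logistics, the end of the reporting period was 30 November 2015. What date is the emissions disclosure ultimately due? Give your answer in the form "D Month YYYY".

Moving 6 months forward from 30 November 2015 on the corresponding day gives 30 May 2016.
30 May 2016 is a listed holiday; the next business day is 31 May 2016 (Tuesday).
The final due date is 31 May 2016.

31 May 2016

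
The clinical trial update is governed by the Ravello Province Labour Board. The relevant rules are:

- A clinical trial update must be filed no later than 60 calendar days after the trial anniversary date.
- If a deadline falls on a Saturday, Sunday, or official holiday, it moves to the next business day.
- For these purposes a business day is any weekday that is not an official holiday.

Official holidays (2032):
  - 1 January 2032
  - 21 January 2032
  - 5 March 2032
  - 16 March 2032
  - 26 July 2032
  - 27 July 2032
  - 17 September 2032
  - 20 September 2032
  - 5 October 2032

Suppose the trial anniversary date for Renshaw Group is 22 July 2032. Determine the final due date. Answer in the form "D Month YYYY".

Adding 60 calendar days to 22 July 2032 gives 20 September 2032.
20 September 2032 is a listed holiday; the next business day is 21 September 2032 (Tuesday).
The final due date is 21 September 2032.

21 September 2032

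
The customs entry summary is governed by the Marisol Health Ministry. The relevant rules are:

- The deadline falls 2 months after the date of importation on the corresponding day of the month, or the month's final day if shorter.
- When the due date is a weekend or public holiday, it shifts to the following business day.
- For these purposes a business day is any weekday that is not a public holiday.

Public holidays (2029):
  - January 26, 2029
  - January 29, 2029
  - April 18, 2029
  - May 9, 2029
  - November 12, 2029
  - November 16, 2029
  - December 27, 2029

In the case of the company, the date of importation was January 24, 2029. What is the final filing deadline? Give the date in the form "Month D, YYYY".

Moving 2 months forward from January 24, 2029 on the corresponding day gives March 24, 2029.
Because March 24, 2029 is a Saturday, the deadline becomes March 26, 2029 (Monday).
So the filing is due March 26, 2029.

March 26, 2029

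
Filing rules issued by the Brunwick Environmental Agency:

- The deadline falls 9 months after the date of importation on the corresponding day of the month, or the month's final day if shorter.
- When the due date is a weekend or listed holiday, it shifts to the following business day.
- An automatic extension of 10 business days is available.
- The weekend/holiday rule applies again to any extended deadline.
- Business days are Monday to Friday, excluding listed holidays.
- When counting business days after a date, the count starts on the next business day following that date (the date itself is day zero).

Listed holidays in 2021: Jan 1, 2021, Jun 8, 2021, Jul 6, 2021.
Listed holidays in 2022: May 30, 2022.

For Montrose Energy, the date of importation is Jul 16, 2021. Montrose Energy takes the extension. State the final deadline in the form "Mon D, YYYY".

May 2, 2022

Moving 9 months forward from Jul 16, 2021 on the corresponding day gives Apr 16, 2022.
Apr 16, 2022 is a Saturday; the next business day is Apr 18, 2022 (Monday).
Counting 10 further business days from Apr 18, 2022 reaches May 2, 2022.
May 2, 2022 (Monday) is already a business day.
Deadline: May 2, 2022.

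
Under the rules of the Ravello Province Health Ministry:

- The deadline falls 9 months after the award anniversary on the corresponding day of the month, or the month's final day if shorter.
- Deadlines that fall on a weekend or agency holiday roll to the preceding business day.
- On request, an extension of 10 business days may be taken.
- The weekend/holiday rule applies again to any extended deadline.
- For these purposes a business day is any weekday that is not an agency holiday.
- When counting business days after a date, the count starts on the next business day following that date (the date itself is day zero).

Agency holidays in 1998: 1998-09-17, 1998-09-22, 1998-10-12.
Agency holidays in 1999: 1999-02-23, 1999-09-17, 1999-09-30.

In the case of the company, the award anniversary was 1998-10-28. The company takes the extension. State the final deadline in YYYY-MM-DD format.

Moving 9 months forward from 1998-10-28 on the corresponding day gives 1999-07-28.
1999-07-28 is a Wednesday and not a listed holiday, so it stands.
Counting 10 further business days from 1999-07-28 reaches 1999-08-11.
1999-08-11 falls on a Wednesday, which is a business day, so no adjustment is needed.
Final deadline: 1999-08-11.

1999-08-11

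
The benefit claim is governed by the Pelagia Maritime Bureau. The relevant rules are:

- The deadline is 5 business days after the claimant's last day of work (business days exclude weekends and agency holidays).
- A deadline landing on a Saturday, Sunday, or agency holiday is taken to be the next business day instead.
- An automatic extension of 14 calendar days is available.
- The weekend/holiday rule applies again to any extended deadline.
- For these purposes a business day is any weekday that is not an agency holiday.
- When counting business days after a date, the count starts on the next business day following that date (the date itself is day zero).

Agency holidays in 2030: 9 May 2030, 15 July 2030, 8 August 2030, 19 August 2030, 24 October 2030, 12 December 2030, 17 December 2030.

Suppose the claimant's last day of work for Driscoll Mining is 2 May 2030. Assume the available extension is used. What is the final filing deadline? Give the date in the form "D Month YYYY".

Counting 5 business days after 2 May 2030 (skipping weekends and listed holidays) reaches 10 May 2030.
10 May 2030 (Friday) is already a business day.
Applying the 14-calendar-day extension: 10 May 2030 + 14 days = 24 May 2030.
24 May 2030 falls on a Friday, which is a business day, so no adjustment is needed.
Final deadline: 24 May 2030.

24 May 2030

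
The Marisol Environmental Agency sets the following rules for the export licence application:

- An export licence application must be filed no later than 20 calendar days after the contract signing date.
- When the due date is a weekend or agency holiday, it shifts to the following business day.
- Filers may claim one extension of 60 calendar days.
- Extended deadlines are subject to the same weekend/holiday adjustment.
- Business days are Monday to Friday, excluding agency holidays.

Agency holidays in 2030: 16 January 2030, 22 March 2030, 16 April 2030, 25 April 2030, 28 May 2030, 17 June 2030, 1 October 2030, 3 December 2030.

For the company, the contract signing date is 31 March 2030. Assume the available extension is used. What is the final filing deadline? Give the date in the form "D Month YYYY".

21 June 2030

Trigger date 31 March 2030 + 20 calendar days = 20 April 2030.
20 April 2030 is a Saturday, so it moves to the next business day, 22 April 2030 (Monday).
Add the 60 calendar-day extension to 22 April 2030: 21 June 2030.
21 June 2030 is a Friday and not a listed holiday, so it stands.
The final due date is 21 June 2030.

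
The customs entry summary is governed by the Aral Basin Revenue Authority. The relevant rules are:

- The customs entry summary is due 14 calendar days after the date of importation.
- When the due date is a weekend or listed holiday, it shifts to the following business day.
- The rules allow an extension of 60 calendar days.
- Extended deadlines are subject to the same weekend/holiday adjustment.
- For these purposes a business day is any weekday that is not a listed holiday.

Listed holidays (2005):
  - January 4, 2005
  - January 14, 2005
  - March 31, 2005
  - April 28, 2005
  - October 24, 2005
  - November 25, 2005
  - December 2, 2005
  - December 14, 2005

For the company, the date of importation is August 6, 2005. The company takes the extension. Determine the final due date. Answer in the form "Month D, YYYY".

Adding 14 calendar days to August 6, 2005 gives August 20, 2005.
August 20, 2005 is a Saturday; the next business day is August 22, 2005 (Monday).
With the 60-day extension, August 22, 2005 becomes October 21, 2005.
October 21, 2005 falls on a Friday, which is a business day, so no adjustment is needed.
Deadline: October 21, 2005.

October 21, 2005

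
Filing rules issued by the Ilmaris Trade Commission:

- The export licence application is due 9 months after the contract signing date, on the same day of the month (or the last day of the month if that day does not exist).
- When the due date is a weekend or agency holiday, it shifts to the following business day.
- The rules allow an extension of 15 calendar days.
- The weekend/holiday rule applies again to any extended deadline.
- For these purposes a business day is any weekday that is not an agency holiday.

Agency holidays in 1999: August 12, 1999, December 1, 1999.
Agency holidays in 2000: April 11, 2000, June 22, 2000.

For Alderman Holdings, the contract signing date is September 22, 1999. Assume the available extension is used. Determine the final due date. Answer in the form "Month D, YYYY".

July 10, 2000

9 months after September 22, 1999, on the same day of the month, is June 22, 2000.
June 22, 2000 is a listed holiday; the next business day is June 23, 2000 (Friday).
With the 15-day extension, June 23, 2000 becomes July 8, 2000.
July 8, 2000 falls on a Saturday. Rolling to the next business day gives July 10, 2000, a Monday.
Final deadline: July 10, 2000.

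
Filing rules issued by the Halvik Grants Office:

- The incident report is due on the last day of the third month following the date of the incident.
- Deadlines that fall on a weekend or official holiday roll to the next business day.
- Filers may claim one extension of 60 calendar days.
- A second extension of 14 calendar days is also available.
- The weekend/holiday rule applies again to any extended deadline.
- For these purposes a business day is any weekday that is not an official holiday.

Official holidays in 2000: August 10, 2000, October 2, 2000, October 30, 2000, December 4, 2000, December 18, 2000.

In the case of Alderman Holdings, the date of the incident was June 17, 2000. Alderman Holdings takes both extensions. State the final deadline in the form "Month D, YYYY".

The third month after June 17, 2000 is September 2000, whose last day is September 30, 2000.
Because September 30, 2000 is a Saturday, the deadline becomes October 3, 2000 (Tuesday).
With the 60-day extension, October 3, 2000 becomes December 2, 2000.
December 2, 2000 is a Saturday, so it moves to the next business day, December 5, 2000 (Tuesday).
Add the 14 calendar-day extension to December 5, 2000: December 19, 2000.
December 19, 2000 (Tuesday) is already a business day.
Final deadline: December 19, 2000.

December 19, 2000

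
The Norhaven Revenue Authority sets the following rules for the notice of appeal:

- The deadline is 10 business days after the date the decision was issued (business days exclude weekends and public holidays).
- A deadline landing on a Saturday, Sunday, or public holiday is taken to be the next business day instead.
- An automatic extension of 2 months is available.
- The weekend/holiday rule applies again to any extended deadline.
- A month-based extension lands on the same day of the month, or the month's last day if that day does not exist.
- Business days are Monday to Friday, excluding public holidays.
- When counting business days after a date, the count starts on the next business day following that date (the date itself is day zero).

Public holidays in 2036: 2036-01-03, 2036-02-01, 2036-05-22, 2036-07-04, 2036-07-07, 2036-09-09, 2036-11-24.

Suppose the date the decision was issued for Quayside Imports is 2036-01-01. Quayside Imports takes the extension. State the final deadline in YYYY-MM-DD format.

Counting 10 business days after 2036-01-01 (skipping weekends and listed holidays) reaches 2036-01-16.
2036-01-16 falls on a Wednesday, which is a business day, so no adjustment is needed.
Applying the 2 months extension: 2 months after 2036-01-16 is 2036-03-16.
2036-03-16 is a Sunday; the next business day is 2036-03-17 (Monday).
Deadline: 2036-03-17.

2036-03-17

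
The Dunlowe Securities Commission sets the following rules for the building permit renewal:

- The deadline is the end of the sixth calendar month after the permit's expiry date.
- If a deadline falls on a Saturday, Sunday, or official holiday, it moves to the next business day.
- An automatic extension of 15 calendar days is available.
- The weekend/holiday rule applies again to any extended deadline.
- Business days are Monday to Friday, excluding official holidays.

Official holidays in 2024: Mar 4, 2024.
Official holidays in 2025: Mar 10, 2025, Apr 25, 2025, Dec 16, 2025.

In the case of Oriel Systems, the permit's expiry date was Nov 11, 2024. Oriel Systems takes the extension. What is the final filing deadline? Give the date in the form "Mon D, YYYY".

Jun 17, 2025

6 months after Nov 11, 2024 is May 2025; that month ends on May 31, 2025.
May 31, 2025 is a Saturday, so it moves to the next business day, Jun 2, 2025 (Monday).
Add the 15 calendar-day extension to Jun 2, 2025: Jun 17, 2025.
Jun 17, 2025 falls on a Tuesday, which is a business day, so no adjustment is needed.
So the filing is due Jun 17, 2025.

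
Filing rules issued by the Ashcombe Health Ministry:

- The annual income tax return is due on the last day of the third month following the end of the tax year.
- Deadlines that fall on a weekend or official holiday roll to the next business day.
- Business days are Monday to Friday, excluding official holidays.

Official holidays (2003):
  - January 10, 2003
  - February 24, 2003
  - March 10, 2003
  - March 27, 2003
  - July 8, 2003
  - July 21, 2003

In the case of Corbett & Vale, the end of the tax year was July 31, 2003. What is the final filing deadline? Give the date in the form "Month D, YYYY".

October 31, 2003

The third month after July 31, 2003 is October 2003, whose last day is October 31, 2003.
October 31, 2003 falls on a Friday, which is a business day, so no adjustment is needed.
So the filing is due October 31, 2003.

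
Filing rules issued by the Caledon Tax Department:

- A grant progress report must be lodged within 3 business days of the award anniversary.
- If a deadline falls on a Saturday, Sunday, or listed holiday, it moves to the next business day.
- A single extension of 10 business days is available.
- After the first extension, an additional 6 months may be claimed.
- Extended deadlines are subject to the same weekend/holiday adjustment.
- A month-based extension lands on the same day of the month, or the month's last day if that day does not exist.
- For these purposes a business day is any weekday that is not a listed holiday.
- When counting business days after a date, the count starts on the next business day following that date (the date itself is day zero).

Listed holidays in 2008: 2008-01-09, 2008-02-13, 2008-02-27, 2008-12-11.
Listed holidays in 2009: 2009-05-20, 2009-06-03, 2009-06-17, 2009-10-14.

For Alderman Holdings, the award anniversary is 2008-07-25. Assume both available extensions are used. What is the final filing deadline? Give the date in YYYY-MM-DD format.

2009-02-13

3 business days after 2008-07-25, excluding weekends and holidays, is 2008-07-30.
2008-07-30 falls on a Wednesday, which is a business day, so no adjustment is needed.
Counting 10 further business days from 2008-07-30 reaches 2008-08-13.
2008-08-13 falls on a Wednesday, which is a business day, so no adjustment is needed.
The 6 months extension carries 2008-08-13 to 2009-02-13.
2009-02-13 falls on a Friday, which is a business day, so no adjustment is needed.
Deadline: 2009-02-13.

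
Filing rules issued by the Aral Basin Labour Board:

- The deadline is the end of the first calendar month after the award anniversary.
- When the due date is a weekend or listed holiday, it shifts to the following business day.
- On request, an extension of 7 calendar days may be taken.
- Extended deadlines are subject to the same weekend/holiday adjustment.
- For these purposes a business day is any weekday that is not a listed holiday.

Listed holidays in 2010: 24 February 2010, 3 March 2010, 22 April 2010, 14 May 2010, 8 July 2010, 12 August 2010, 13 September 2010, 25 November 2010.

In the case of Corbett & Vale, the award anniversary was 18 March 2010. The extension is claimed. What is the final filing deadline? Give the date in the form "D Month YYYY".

7 May 2010

1 month after 18 March 2010 is April 2010; that month ends on 30 April 2010.
30 April 2010 (Friday) is already a business day.
With the 7-day extension, 30 April 2010 becomes 7 May 2010.
7 May 2010 (Friday) is already a business day.
So the filing is due 7 May 2010.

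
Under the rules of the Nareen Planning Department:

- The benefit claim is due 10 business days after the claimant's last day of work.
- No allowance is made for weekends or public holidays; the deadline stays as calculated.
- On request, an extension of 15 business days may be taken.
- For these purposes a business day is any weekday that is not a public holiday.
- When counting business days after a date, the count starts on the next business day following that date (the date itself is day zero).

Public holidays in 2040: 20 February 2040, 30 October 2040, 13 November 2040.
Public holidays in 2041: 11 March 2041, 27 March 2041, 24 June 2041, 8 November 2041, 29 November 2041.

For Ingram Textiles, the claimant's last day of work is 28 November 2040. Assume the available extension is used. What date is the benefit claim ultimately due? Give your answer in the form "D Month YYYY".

10 business days after 28 November 2040, excluding weekends and holidays, is 12 December 2040.
No adjustment is made for weekends or holidays, so 12 December 2040 stands.
Counting 15 further business days from 12 December 2040 reaches 2 January 2041.
2 January 2041 is a Wednesday; no weekend or holiday adjustment applies.
Final deadline: 2 January 2041.

2 January 2041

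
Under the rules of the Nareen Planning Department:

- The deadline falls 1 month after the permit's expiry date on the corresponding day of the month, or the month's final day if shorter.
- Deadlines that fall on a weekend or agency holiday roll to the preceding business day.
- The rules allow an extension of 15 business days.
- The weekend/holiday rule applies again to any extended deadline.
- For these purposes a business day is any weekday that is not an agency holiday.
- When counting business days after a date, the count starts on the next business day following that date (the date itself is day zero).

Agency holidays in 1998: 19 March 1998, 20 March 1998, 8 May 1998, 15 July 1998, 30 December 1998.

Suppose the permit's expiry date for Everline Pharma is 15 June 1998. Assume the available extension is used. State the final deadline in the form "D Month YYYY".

1 month from 15 June 1998 is 15 July 1998.
15 July 1998 is a listed holiday; the preceding business day is 14 July 1998 (Tuesday).
Applying the 15-business-day extension: 15 business days after 14 July 1998 is 5 August 1998.
Since 5 August 1998 is a Wednesday and not a holiday, the date is unchanged.
The final due date is 5 August 1998.

5 August 1998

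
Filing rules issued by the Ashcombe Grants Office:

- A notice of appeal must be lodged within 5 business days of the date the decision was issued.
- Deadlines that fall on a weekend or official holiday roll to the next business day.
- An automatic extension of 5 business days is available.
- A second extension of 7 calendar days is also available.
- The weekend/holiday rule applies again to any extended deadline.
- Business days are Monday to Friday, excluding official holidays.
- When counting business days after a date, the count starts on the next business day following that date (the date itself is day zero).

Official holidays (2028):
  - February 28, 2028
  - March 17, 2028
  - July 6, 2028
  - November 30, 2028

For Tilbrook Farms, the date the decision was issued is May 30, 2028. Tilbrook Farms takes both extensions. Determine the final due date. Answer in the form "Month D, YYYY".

June 20, 2028

5 business days after May 30, 2028, excluding weekends and holidays, is June 6, 2028.
June 6, 2028 (Tuesday) is already a business day.
Applying the 5-business-day extension: 5 business days after June 6, 2028 is June 13, 2028.
June 13, 2028 falls on a Tuesday, which is a business day, so no adjustment is needed.
With the 7-day extension, June 13, 2028 becomes June 20, 2028.
Since June 20, 2028 is a Tuesday and not a holiday, the date is unchanged.
The final due date is June 20, 2028.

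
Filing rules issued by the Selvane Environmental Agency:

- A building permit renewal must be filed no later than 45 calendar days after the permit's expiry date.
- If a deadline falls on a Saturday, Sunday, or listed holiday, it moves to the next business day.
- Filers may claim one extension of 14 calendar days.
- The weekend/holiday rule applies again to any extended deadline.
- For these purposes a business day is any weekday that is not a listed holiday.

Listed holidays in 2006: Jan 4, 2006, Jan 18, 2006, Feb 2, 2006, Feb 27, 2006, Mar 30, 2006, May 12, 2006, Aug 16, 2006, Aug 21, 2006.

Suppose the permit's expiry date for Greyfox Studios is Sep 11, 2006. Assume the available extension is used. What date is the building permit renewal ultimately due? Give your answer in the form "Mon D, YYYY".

Nov 9, 2006

Adding 45 calendar days to Sep 11, 2006 gives Oct 26, 2006.
Oct 26, 2006 (Thursday) is already a business day.
Add the 14 calendar-day extension to Oct 26, 2006: Nov 9, 2006.
Nov 9, 2006 is a Thursday and not a listed holiday, so it stands.
So the filing is due Nov 9, 2006.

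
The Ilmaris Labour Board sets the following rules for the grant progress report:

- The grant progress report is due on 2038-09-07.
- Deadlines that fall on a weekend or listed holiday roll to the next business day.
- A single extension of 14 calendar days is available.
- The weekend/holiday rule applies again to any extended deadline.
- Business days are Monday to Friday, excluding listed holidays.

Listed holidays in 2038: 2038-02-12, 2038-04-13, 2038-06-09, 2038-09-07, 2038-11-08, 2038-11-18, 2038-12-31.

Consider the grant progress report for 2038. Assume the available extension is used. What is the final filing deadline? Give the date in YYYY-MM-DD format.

The stated deadline is 2038-09-07.
2038-09-07 falls on a listed holiday. Rolling to the next business day gives 2038-09-08, a Wednesday.
Add the 14 calendar-day extension to 2038-09-08: 2038-09-22.
2038-09-22 (Wednesday) is already a business day.
Final deadline: 2038-09-22.

2038-09-22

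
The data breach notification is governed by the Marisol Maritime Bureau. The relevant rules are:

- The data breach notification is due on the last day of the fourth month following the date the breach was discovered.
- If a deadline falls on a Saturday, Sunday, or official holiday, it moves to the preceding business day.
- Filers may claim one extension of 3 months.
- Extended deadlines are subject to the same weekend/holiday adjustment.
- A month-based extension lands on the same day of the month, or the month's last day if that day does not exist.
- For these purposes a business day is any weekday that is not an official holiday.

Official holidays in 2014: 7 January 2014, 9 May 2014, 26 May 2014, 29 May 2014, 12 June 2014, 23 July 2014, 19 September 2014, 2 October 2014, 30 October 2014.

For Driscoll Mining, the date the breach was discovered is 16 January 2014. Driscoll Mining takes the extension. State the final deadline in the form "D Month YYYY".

4 months after 16 January 2014 is May 2014; that month ends on 31 May 2014.
31 May 2014 falls on a Saturday. Rolling to the preceding business day gives 30 May 2014, a Friday.
Add 3 months to 30 May 2014: 30 August 2014.
30 August 2014 is a Saturday, so it moves to the preceding business day, 29 August 2014 (Friday).
Final deadline: 29 August 2014.

29 August 2014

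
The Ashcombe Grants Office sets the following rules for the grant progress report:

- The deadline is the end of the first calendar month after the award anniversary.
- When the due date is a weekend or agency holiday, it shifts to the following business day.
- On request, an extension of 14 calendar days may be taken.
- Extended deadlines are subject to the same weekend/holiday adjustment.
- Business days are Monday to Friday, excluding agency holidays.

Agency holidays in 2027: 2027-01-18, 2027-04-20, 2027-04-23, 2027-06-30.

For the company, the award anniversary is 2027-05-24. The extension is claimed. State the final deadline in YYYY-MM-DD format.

1 month after 2027-05-24 falls in June 2027; the last day of that month is 2027-06-30.
2027-06-30 falls on a listed holiday. Rolling to the next business day gives 2027-07-01, a Thursday.
The 14-calendar-day extension moves the deadline from 2027-07-01 to 2027-07-15.
Since 2027-07-15 is a Thursday and not a holiday, the date is unchanged.
So the filing is due 2027-07-15.

2027-07-15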